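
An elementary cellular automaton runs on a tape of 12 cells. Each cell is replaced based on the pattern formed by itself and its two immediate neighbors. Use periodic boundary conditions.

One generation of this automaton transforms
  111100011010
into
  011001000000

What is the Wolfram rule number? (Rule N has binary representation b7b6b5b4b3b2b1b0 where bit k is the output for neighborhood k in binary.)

129

position 1: 111 → 1  (bit 7 = 1)
position 3: 110 → 0  (bit 6 = 0)
position 9: 101 → 0  (bit 5 = 0)
position 4: 100 → 0  (bit 4 = 0)
position 0: 011 → 0  (bit 3 = 0)
position 10: 010 → 0  (bit 2 = 0)
position 6: 001 → 0  (bit 1 = 0)
position 5: 000 → 1  (bit 0 = 1)
bits b7..b0 = 10000001 = 129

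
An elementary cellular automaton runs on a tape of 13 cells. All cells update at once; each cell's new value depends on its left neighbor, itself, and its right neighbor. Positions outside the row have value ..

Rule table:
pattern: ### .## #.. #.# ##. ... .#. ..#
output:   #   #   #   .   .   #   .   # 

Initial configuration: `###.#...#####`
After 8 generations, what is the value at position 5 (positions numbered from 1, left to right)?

generation 1: ##...#######.
generation 2: #.#########.#
generation 3: ..########...
generation 4: #########.###
generation 5: ########..##.
generation 6: #######.###.#
generation 7: ######..##...
generation 8: #####.###.###
position 5 holds #

#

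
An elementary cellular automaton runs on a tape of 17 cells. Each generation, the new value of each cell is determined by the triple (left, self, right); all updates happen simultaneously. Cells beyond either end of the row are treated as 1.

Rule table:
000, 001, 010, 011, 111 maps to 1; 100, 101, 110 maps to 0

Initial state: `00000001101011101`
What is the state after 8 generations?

01011001100111111

01111111001011001
01111110011010011
01111100110010111
01111001100110111
01110011001100111
01100110011001111
01001100110011111
01011001100111111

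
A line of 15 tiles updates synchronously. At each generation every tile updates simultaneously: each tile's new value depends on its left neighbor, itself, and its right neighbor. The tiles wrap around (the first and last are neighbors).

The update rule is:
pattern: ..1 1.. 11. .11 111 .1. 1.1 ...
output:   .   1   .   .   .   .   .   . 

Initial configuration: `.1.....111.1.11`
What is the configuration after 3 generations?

....1..........

..1............
...1...........
....1..........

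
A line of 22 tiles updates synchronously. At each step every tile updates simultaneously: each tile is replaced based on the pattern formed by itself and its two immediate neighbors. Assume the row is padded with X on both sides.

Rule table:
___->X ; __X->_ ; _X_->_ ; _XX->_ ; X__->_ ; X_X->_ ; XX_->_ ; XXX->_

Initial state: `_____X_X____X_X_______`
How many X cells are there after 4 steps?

6

step 1: _XXX_____XX_____XXXXX_
step 2: _____XXX____XXX_______
step 3: _XXX_____XX_____XXXXX_  (repeats step 1; period 2)
step 4: _____XXX____XXX_______
count of X: 6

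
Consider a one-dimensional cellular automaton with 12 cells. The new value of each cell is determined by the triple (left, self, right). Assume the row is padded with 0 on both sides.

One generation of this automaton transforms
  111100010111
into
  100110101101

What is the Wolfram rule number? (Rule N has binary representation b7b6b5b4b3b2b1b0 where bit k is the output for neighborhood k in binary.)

position 1: 111 → 0  (bit 7 = 0)
position 3: 110 → 1  (bit 6 = 1)
position 8: 101 → 1  (bit 5 = 1)
position 4: 100 → 1  (bit 4 = 1)
position 0: 011 → 1  (bit 3 = 1)
position 7: 010 → 0  (bit 2 = 0)
position 6: 001 → 1  (bit 1 = 1)
position 5: 000 → 0  (bit 0 = 0)
bits b7..b0 = 01111010 = 122

122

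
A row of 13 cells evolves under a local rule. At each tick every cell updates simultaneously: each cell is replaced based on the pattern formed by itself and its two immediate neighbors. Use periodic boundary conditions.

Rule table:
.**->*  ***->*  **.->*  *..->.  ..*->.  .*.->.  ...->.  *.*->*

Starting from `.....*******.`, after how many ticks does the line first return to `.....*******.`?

1

tick 1: .....*******.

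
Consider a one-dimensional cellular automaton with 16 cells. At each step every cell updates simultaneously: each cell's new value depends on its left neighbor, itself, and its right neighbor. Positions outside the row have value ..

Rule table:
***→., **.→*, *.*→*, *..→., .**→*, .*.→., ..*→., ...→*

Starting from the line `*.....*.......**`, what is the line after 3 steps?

.*.*.*.*..*.*..*

step 1: ..***...*****.**
step 2: *.*.*.*.*...****
step 3: .*.*.*.*..*.*..*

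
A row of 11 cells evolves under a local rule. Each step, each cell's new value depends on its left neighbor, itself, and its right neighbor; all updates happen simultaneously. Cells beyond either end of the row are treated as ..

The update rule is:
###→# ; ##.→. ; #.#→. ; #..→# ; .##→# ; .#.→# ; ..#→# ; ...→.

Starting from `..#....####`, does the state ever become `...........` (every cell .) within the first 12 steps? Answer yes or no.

.###..####.
###.#####.#
##..####..#
#.#####.###
#.####..##.
#.###.###.#
#.##..##..#
#.#.###.###
#.#.##..##.
#.#.#.###.#
#.#.#.##..#
#.#.#.#.###
step 12 is #.#.#.#.###, still not uniform .

no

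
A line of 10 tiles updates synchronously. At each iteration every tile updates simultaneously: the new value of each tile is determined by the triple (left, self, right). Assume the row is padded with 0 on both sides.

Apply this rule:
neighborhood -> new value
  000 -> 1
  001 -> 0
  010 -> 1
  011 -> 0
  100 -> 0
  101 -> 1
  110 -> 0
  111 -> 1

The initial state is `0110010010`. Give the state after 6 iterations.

0011100110

0000010010
1111010010
0110110010
0001000010
1101011010
0011100110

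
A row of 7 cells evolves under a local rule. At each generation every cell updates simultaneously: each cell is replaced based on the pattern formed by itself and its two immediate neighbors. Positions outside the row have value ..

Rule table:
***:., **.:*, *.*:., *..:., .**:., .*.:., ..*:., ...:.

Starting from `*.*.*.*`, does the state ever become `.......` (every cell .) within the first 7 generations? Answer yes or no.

yes

.......
all cells are . at generation 1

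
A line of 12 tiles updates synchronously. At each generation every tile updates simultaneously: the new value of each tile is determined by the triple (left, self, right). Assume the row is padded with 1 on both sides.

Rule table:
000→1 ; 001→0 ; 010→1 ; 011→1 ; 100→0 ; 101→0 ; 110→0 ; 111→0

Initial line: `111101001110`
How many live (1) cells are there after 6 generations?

5

generation 1: 000001001000
generation 2: 011101001010
generation 3: 010001001010
generation 4: 010101001010
generation 5: 010101001010  (fixed point — unchanged through generation 6)
count of 1: 5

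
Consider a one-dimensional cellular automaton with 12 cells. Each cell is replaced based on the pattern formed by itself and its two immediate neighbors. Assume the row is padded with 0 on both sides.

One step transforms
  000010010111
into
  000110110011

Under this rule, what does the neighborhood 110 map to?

1

At position 11 the neighborhood is 110; the next row has 1 there.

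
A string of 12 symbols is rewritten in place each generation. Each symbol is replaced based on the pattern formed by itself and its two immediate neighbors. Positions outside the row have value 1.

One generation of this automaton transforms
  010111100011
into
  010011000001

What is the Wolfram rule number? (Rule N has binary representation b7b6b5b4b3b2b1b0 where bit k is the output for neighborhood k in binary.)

position 4: 111 → 1  (bit 7 = 1)
position 6: 110 → 0  (bit 6 = 0)
position 0: 101 → 0  (bit 5 = 0)
position 7: 100 → 0  (bit 4 = 0)
position 3: 011 → 0  (bit 3 = 0)
position 1: 010 → 1  (bit 2 = 1)
position 9: 001 → 0  (bit 1 = 0)
position 8: 000 → 0  (bit 0 = 0)
bits b7..b0 = 10000100 = 132

132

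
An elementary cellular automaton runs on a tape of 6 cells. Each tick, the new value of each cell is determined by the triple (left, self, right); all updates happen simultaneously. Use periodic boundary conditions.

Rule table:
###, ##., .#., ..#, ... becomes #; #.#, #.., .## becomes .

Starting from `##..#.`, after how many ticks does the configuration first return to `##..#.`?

2

.#.##.
##..#.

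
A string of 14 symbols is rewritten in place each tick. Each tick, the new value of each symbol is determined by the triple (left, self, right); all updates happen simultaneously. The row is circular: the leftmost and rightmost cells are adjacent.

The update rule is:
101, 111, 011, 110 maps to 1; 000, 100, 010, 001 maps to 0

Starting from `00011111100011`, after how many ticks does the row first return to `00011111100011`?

00011111100011

1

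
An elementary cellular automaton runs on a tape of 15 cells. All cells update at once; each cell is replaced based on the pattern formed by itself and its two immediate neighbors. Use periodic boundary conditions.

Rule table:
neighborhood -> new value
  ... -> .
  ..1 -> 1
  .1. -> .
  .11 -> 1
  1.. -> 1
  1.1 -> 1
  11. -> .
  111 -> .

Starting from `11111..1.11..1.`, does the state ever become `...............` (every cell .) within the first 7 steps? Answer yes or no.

no

step 1: 1....11.11.11.1
step 2: .1..11.11.11.11
step 3: 1.111.11.11.11.
step 4: .11..11.11.11.1
step 5: 11.111.11.11.1.
step 6: 1.11..11.11.1.1
step 7: .11.111.11.1.11
step 7 is .11.111.11.1.11, still not uniform .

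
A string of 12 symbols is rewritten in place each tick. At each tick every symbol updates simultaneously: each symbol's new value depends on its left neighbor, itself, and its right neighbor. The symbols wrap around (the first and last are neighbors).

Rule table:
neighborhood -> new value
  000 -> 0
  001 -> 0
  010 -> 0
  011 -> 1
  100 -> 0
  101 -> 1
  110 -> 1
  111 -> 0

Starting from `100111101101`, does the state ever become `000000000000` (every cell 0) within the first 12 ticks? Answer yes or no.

yes

100100111111
100000100000
000000000000
all cells are 0 at tick 3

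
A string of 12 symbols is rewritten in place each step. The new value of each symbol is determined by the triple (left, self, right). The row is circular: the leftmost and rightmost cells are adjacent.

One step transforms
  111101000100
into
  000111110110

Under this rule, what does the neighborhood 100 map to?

At position 6 the neighborhood is 100; the next row has 1 there.

1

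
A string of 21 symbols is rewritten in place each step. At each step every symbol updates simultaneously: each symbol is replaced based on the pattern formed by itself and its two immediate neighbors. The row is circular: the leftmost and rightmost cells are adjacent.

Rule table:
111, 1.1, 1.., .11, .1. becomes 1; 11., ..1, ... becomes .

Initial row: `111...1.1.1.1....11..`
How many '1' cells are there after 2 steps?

16

11.1..11111111...1.1.
1.111.1111111.1..1111
count of 1: 16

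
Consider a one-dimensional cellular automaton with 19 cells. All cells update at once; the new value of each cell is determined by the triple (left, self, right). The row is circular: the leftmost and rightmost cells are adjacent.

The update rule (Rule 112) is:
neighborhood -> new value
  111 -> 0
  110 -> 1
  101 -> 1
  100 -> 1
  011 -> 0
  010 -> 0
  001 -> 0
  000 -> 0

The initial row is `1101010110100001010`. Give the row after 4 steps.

1010110101011010000

0110101011010000101
1011010101101000010
0101101010110100001
1010110101011010000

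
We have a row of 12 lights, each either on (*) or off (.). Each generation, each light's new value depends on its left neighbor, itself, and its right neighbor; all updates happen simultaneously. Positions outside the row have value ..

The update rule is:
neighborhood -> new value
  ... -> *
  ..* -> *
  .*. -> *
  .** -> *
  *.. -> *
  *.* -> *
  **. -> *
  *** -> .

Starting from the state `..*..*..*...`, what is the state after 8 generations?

************
*..........*
************  (repeats generation 1; period 2)
generation 8: *..........*

*..........*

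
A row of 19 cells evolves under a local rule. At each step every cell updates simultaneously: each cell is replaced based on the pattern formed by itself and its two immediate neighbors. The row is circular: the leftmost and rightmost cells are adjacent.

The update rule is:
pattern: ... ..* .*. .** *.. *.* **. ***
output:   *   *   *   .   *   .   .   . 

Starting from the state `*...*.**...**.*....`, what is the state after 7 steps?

*****...***...*****
.....***...***.....
*****...***...*****  (repeats step 1; period 2)
step 7: *****...***...*****

*****...***...*****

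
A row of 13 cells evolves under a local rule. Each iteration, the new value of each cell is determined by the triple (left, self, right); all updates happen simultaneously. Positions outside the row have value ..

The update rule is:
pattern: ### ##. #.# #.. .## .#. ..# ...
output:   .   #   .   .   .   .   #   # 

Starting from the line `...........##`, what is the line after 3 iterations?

##########..#

###########.#
..........#..
##########..#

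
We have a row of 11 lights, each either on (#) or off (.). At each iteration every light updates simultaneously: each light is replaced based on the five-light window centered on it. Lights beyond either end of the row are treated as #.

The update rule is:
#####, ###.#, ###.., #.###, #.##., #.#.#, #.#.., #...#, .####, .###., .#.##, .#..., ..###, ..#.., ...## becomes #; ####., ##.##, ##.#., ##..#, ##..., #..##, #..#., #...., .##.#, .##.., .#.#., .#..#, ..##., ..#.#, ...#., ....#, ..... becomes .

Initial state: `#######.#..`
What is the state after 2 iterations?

#####.#.#..
###.#.#.#..

###.#.#.#..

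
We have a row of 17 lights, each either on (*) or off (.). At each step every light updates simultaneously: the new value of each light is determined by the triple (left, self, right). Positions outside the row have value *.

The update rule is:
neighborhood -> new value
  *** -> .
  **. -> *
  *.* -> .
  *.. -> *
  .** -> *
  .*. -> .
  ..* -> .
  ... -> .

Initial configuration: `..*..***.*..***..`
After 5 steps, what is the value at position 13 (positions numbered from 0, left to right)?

step 1: *..*.*.*..*.*.**.
step 2: **......*.....**.
step 3: .**......*....**.
step 4: .***......*...**.
step 5: .*.**......*..**.
position 13 holds .

.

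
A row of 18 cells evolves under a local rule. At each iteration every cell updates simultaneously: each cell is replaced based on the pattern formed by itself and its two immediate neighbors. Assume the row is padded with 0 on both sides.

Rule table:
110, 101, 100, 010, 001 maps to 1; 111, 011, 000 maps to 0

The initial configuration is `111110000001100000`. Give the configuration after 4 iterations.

000011000010110000
000101100111011000
001110111001101100
010011001110110110

010011001110110110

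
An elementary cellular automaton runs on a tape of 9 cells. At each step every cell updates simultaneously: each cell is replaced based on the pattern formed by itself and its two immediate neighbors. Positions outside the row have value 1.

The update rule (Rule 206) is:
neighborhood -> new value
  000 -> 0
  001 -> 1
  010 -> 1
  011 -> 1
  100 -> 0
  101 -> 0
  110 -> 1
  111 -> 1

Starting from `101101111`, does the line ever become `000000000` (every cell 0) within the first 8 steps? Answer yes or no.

no

101101111  (fixed point — unchanged through step 8)
step 8 is 101101111, still not uniform 0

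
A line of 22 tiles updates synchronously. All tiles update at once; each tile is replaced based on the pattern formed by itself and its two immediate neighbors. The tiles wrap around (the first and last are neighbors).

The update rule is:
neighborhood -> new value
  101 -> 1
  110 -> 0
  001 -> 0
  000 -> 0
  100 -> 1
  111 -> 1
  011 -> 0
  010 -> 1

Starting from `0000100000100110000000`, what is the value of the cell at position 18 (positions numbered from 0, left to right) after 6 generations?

0000110000110001000000
0000001000001001100000
0000001100001100010000
0000000010000010011000
0000000011000011000100
0000000000100000100110
position 18 holds 0

0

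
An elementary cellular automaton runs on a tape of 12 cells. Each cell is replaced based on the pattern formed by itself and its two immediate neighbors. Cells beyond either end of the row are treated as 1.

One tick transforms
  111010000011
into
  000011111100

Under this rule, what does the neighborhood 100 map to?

1

At position 5 the neighborhood is 100; the next row has 1 there.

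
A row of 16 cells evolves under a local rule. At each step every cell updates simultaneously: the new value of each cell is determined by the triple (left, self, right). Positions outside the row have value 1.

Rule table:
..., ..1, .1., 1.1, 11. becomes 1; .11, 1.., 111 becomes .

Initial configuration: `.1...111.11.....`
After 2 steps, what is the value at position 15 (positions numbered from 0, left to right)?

.

11.11..11.1.1111
.11.1.1.1111....
position 15 holds .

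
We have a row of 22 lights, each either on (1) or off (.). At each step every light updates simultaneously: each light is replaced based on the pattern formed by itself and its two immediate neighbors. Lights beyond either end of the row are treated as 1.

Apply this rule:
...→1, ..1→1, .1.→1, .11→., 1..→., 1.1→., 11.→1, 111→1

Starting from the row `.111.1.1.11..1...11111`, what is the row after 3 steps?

.1.1.1.1..1.11.11.1.11

..11.1.1..1.11.11.1111
.1.1.1.1.11..1..1..111
.1.1.1.1..1.11.11.1.11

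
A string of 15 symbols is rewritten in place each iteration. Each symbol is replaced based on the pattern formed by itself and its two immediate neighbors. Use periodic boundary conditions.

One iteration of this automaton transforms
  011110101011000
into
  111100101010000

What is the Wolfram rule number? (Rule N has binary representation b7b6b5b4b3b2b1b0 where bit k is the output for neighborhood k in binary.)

position 2: 111 → 1  (bit 7 = 1)
position 4: 110 → 0  (bit 6 = 0)
position 5: 101 → 0  (bit 5 = 0)
position 12: 100 → 0  (bit 4 = 0)
position 1: 011 → 1  (bit 3 = 1)
position 6: 010 → 1  (bit 2 = 1)
position 0: 001 → 1  (bit 1 = 1)
position 13: 000 → 0  (bit 0 = 0)
bits b7..b0 = 10001110 = 142

142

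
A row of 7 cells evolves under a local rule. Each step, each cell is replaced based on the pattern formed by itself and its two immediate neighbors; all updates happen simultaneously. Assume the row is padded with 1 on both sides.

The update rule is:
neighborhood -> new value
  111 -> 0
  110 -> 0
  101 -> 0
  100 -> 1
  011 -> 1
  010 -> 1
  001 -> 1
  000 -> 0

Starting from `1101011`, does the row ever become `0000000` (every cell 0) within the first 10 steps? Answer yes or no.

yes

0001010
1011010
0010010
1111110
0000000
all cells are 0 at step 5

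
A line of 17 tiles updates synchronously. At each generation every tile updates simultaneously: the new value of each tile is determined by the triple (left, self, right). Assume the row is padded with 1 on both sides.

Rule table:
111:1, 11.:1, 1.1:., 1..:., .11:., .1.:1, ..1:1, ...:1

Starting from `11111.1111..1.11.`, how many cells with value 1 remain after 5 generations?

11111..111.11..1.
11111.1.11..1.11.
11111.1..1.11..1.
11111.1.11..1.11.  (repeats generation 2; period 2)
generation 5: 11111.1..1.11..1.
count of 1: 10

10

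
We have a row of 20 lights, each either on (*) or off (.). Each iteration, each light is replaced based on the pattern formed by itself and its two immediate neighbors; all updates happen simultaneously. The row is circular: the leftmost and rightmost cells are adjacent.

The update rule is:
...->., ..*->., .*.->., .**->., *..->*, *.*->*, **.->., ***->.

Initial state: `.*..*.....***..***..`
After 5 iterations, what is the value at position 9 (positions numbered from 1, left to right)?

.

..*..*.......*....*.
...*..*.......*....*
*...*..*.......*....
.*...*..*.......*...
..*...*..*.......*..
position 9 holds .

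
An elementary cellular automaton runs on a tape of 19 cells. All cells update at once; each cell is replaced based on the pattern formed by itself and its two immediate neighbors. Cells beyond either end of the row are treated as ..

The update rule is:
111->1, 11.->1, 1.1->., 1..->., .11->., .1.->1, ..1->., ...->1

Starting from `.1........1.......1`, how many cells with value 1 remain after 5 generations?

.1.111111.1.11111.1
.1..11111.1..1111.1
.1...1111.1...111.1
.1.1..111.1.1..11.1
.1.1...11.1.1...1.1
count of 1: 8

8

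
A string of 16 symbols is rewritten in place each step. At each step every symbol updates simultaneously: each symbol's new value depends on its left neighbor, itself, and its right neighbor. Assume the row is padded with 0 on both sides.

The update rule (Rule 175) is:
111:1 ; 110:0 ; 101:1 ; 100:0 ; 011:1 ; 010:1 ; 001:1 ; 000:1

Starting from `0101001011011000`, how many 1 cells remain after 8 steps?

1111011110110011
1110111101100110
1101111011001100
1011110110011001
1111101100110011
1111011001100110
1110110011001100
1101100110011001
count of 1: 9

9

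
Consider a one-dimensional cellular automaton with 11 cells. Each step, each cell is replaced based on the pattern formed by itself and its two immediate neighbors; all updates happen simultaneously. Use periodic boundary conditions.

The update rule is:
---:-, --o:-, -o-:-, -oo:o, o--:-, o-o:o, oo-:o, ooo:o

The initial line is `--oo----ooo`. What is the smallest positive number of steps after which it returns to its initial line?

1

--oo----ooo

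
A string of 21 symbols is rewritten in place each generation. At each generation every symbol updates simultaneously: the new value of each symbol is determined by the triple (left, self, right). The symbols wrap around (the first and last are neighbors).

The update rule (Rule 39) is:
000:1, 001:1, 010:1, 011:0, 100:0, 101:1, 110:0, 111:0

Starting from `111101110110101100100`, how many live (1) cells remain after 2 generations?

generation 1: 000010001001110001101
generation 2: 011110111010000110011
count of 1: 12

12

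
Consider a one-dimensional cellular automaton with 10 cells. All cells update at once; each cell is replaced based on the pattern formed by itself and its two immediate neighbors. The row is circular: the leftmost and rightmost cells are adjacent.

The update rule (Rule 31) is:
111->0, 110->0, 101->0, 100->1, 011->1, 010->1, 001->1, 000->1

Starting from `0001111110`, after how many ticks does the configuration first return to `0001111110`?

1111000001
0000111111
1111100000
1000011111
0111110000
1100001111
0011111000
1110000111
0001111100
1111000011
0000111110
1111100001
0000011111
1111110000
1000001111
0111111000
1100000111
0011111100
1110000011
0001111110

20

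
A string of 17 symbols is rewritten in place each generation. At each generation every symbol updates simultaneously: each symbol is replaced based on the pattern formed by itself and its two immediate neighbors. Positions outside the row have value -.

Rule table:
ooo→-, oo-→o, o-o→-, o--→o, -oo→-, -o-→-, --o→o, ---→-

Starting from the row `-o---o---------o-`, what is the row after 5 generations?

----o-o-o---o-o-o

o-o-o-o-------o-o
-------o-----o---
------o-o---o-o--
-----o---o-o---o-
----o-o-o---o-o-o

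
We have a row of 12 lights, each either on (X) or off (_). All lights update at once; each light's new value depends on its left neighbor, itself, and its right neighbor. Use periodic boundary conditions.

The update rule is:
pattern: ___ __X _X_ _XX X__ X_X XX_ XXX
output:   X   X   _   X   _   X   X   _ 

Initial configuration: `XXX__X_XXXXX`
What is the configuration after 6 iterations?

_XXXXXXXXXXX

__X_X_XX____
XX_X_XXX_XXX
_XX_XX_XXX__
XXXXXXXX_X_X
_______XX_XX
_XXXXXXXXXXX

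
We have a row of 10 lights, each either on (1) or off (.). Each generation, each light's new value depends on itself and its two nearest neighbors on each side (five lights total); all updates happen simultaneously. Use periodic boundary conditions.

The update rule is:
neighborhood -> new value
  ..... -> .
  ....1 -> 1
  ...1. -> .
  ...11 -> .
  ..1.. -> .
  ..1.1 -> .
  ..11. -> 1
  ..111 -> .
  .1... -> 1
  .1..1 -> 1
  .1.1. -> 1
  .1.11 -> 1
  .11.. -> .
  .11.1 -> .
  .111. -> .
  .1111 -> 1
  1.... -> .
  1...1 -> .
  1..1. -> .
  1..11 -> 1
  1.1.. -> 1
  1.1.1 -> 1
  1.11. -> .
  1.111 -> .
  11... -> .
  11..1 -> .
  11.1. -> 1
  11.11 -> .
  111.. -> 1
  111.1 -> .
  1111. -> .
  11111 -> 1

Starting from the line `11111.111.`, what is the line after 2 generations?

.1.......1

.11.......
.1.......1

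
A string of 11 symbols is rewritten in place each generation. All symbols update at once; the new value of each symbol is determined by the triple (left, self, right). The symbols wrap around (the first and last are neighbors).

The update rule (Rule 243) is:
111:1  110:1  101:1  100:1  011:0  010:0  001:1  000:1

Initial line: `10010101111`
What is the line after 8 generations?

10101111110

generation 1: 11101010111
generation 2: 11110101011
generation 3: 11111010101
generation 4: 11111101010
generation 5: 01111110101
generation 6: 10111111010
generation 7: 01011111101
generation 8: 10101111110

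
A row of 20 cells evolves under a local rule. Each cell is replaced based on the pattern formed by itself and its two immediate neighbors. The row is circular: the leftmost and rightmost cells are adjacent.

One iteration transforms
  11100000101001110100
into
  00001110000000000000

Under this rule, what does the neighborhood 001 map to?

At position 7 the neighborhood is 001; the next row has 0 there.

0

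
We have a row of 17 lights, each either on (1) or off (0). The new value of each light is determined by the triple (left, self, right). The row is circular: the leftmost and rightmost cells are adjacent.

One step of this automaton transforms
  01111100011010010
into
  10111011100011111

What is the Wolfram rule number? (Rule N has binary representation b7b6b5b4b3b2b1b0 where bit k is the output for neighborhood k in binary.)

151

position 2: 111 → 1  (bit 7 = 1)
position 5: 110 → 0  (bit 6 = 0)
position 11: 101 → 0  (bit 5 = 0)
position 6: 100 → 1  (bit 4 = 1)
position 1: 011 → 0  (bit 3 = 0)
position 12: 010 → 1  (bit 2 = 1)
position 0: 001 → 1  (bit 1 = 1)
position 7: 000 → 1  (bit 0 = 1)
bits b7..b0 = 10010111 = 151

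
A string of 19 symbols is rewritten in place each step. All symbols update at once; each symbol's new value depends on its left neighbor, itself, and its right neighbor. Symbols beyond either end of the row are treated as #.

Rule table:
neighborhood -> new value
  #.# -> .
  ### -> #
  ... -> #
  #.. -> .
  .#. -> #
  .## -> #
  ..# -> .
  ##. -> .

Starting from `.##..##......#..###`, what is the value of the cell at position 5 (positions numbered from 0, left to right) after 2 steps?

.#...#..####.#..###
.#.#.#..###..#..###
position 5 holds #

#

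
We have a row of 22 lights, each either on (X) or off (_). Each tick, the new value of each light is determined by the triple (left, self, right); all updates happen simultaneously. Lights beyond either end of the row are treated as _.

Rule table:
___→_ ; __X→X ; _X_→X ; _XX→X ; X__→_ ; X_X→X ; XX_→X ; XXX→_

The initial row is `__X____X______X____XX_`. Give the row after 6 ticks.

_XX___XX_____XX___XXX_
XXX__XXX____XXX__XX_X_
X_X_XX_X___XX_X_XXXXX_
XXXXXXXX__XXXXXXX___X_
X______X_XX_____X__XX_
X_____XXXXX____XX_XXX_

X_____XXXXX____XX_XXX_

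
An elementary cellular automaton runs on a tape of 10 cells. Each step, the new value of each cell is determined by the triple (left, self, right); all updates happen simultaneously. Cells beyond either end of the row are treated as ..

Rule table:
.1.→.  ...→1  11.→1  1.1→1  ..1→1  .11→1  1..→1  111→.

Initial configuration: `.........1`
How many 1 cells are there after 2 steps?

111111111.
1.......11
count of 1: 3

3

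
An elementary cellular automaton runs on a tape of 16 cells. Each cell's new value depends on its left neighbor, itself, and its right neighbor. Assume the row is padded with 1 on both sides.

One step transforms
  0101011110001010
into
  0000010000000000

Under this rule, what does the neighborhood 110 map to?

At position 8 the neighborhood is 110; the next row has 0 there.

0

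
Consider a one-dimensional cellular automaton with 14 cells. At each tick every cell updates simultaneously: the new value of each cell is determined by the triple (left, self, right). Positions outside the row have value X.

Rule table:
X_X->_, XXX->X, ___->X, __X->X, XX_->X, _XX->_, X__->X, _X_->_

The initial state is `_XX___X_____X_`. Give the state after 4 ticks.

tick 1: __XXXX_XXXXX__
tick 2: XX_XXX__XXXXXX
tick 3: XX__XXXX_XXXXX
tick 4: XXXX_XXX__XXXX

XXXX_XXX__XXXX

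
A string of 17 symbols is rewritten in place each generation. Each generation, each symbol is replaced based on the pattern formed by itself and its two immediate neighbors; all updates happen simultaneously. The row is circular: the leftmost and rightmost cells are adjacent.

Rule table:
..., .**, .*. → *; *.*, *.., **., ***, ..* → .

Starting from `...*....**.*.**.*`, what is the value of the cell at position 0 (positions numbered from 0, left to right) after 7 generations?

.*.*.**.*..*.*..*
.*.*.*..*..*.*..*
.*.*.*..*..*.*..*  (fixed point — unchanged through generation 7)
position 0 holds .

.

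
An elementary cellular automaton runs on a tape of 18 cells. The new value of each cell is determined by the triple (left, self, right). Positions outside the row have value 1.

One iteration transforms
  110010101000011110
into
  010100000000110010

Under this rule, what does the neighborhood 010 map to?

At position 4 the neighborhood is 010; the next row has 0 there.

0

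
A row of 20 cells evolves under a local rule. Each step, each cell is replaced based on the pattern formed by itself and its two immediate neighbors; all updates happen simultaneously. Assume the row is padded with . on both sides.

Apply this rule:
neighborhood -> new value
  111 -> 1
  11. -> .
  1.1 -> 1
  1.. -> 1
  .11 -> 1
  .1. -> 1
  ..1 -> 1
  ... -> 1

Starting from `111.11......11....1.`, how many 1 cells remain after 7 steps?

17

step 1: 11.11.1111111.111111
step 2: 1.11.1111111.111111.
step 3: 111.1111111.111111.1
step 4: 11.1111111.111111.11
step 5: 1.1111111.111111.11.
step 6: 11111111.111111.11.1
step 7: 1111111.111111.11.11
count of 1: 17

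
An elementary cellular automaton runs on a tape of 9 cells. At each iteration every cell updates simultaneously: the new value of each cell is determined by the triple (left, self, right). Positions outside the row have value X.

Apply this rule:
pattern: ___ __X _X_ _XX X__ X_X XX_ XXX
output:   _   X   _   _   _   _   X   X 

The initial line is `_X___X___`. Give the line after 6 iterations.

____X___X
___X___X_
__X___X__
_X___X__X
____X__X_
___X__X__

___X__X__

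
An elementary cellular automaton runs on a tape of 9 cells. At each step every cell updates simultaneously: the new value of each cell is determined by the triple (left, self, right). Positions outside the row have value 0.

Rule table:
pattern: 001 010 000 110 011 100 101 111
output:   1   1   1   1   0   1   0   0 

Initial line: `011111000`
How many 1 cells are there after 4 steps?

step 1: 100001111
step 2: 111110001
step 3: 000011111
step 4: 111100001
count of 1: 5

5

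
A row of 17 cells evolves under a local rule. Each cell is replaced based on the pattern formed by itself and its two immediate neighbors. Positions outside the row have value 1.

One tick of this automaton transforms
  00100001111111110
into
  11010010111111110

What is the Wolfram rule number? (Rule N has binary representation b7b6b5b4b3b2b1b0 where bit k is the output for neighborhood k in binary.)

position 8: 111 → 1  (bit 7 = 1)
position 15: 110 → 1  (bit 6 = 1)
position 16: 101 → 0  (bit 5 = 0)
position 0: 100 → 1  (bit 4 = 1)
position 7: 011 → 0  (bit 3 = 0)
position 2: 010 → 0  (bit 2 = 0)
position 1: 001 → 1  (bit 1 = 1)
position 4: 000 → 0  (bit 0 = 0)
bits b7..b0 = 11010010 = 210

210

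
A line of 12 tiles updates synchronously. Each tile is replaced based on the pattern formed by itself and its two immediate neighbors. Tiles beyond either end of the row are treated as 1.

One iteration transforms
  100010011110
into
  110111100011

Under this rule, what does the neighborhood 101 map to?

1

At position 11 the neighborhood is 101; the next row has 1 there.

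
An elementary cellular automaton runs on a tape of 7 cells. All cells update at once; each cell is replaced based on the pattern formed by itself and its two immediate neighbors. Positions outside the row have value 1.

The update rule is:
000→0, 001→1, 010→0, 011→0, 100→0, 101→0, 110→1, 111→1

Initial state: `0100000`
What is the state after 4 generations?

generation 1: 0000001
generation 2: 0000010
generation 3: 0000100
generation 4: 0001001

0001001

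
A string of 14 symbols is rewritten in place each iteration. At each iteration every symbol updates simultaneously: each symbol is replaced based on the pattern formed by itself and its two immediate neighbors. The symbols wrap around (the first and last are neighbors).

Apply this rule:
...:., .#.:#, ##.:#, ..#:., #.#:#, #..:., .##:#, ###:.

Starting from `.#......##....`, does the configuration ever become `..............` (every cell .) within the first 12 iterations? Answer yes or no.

no

.#......##....  (fixed point — unchanged through iteration 12)
iteration 12 is .#......##...., still not uniform .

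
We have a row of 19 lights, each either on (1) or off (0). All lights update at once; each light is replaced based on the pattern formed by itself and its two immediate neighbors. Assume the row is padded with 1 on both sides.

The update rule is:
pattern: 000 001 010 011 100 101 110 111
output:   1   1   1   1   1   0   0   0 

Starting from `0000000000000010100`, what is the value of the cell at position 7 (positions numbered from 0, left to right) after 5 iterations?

1

1111111111111110111
0000000000000000100
1111111111111111111
0000000000000000000
1111111111111111111
position 7 holds 1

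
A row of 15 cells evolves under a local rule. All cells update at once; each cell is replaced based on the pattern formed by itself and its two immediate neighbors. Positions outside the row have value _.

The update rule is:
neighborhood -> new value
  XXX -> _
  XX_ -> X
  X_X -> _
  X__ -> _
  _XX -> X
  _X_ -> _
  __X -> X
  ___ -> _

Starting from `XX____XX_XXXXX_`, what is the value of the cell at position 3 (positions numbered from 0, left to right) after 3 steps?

X

XX___XXX_X___X_
XX__XX_X____X__
XX_XXX_____X___
position 3 holds X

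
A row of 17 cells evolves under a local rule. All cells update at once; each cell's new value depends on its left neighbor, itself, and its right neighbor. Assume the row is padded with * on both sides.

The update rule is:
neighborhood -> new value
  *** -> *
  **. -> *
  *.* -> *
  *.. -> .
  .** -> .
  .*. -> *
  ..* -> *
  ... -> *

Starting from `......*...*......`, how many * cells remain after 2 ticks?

14

.******.***.*****
*.******.***.****
count of *: 14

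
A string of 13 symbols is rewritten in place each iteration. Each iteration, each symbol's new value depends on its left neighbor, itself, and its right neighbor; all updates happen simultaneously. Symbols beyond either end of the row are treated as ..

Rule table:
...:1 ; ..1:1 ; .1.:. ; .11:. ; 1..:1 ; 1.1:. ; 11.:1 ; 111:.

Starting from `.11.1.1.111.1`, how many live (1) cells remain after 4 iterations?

1.1.......1..
...1111111.11
111......1..1
..1111111.11.
count of 1: 9

9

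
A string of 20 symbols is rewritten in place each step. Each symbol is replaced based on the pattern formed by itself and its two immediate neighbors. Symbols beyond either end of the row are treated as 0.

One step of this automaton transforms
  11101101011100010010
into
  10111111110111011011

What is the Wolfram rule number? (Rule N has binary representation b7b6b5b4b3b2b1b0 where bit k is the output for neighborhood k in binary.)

125

position 1: 111 → 0  (bit 7 = 0)
position 2: 110 → 1  (bit 6 = 1)
position 3: 101 → 1  (bit 5 = 1)
position 12: 100 → 1  (bit 4 = 1)
position 0: 011 → 1  (bit 3 = 1)
position 7: 010 → 1  (bit 2 = 1)
position 14: 001 → 0  (bit 1 = 0)
position 13: 000 → 1  (bit 0 = 1)
bits b7..b0 = 01111101 = 125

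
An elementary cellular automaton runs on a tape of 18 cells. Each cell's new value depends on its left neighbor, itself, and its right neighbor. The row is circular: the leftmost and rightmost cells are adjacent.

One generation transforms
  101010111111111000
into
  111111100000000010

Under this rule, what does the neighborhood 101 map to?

1

At position 1 the neighborhood is 101; the next row has 1 there.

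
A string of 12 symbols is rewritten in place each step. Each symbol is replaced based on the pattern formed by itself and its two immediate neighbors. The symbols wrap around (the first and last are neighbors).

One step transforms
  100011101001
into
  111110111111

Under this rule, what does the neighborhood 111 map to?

0

At position 5 the neighborhood is 111; the next row has 0 there.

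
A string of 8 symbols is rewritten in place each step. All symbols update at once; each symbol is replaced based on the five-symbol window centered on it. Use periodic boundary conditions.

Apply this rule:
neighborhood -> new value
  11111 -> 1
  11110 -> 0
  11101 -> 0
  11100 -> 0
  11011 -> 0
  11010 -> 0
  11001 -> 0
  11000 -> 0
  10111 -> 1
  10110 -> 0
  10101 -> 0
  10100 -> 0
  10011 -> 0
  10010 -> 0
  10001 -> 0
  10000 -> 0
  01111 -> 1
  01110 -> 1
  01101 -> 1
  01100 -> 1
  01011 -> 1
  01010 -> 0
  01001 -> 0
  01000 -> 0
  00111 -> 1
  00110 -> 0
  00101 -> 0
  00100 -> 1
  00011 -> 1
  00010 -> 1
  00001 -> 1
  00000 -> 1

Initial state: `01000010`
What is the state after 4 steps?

01001100

step 1: 01001110
step 2: 01001100
step 3: 11000100
step 4: 01001100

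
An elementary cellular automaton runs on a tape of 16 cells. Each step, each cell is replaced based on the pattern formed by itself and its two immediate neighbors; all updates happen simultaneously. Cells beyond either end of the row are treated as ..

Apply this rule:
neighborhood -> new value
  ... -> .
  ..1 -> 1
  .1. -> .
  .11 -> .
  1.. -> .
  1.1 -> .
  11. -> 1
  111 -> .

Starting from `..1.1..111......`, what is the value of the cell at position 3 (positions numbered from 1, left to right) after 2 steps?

.

.1....1..1......
1....1..1.......
position 3 holds .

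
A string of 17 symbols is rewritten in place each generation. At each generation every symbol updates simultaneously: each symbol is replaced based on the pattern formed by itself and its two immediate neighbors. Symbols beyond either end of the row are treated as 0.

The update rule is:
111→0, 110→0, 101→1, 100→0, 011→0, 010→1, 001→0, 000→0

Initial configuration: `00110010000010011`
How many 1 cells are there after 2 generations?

2

00000010000010000
00000010000010000
count of 1: 2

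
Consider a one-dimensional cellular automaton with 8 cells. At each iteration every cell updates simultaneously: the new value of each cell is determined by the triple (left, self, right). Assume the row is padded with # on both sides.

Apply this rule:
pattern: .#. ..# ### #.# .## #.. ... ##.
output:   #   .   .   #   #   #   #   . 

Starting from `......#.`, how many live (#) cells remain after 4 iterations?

4

#####.##
.....##.
####.#.#
....####
count of #: 4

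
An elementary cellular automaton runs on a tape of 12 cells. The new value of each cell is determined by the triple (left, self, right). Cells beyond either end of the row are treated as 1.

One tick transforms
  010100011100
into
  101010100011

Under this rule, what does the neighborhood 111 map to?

At position 8 the neighborhood is 111; the next row has 0 there.

0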